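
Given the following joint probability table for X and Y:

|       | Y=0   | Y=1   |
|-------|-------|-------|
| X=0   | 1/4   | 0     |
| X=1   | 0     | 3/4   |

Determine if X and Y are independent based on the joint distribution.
Marginal P(X) (row sums):
  P(X=0) = 1/4 + 0 = 1/4
  P(X=1) = 0 + 3/4 = 3/4
Marginal P(Y) (column sums):
  P(Y=0) = 1/4 + 0 = 1/4
  P(Y=1) = 0 + 3/4 = 3/4

X and Y are independent iff P(X=i,Y=j) = P(X=i)·P(Y=j) for every cell.
  P(X=0)·P(Y=0) = 1/4 × 1/4 = 1/16, but P(X=0,Y=0) = 1/4 ✗

No, X and Y are not independent. Quantitatively, I(X;Y) > 0:

H(X) = -[(1/4)·log₂(1/4) + (3/4)·log₂(3/4)]
  = 0.5000 + 0.3113
  = 0.8113 bits
H(Y) = -[(1/4)·log₂(1/4) + (3/4)·log₂(3/4)]
  = 0.5000 + 0.3113
  = 0.8113 bits
H(X,Y) = -[(1/4)·log₂(1/4) + (3/4)·log₂(3/4)]
  = 0.5000 + 0.3113
  = 0.8113 bits
I(X;Y) = H(X) + H(Y) - H(X,Y) = 0.8113 + 0.8113 - 0.8113 = 0.8113 bits > 0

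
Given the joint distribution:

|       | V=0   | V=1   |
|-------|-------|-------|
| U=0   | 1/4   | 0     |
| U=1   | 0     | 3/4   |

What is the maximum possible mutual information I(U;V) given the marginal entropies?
The upper bound on mutual information is I(U;V) ≤ min(H(U), H(V)).

Marginal P(U) (row sums):
  P(U=0) = 1/4 + 0 = 1/4
  P(U=1) = 0 + 3/4 = 3/4
Marginal P(V) (column sums):
  P(V=0) = 1/4 + 0 = 1/4
  P(V=1) = 0 + 3/4 = 3/4

H(U) = -[(1/4)·log₂(1/4) + (3/4)·log₂(3/4)]
  = 0.5000 + 0.3113
  = 0.8113 bits
H(V) = -[(1/4)·log₂(1/4) + (3/4)·log₂(3/4)]
  = 0.5000 + 0.3113
  = 0.8113 bits

Maximum possible I(U;V) = min(0.8113, 0.8113) = 0.8113 bits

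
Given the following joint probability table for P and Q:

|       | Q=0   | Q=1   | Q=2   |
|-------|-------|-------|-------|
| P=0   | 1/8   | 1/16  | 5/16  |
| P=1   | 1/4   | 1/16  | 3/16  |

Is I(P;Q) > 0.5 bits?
Marginal P(P) (row sums):
  P(P=0) = 1/8 + 1/16 + 5/16 = 1/2
  P(P=1) = 1/4 + 1/16 + 3/16 = 1/2
Marginal P(Q) (column sums):
  P(Q=0) = 1/8 + 1/4 = 3/8
  P(Q=1) = 1/16 + 1/16 = 1/8
  P(Q=2) = 5/16 + 3/16 = 1/2

H(P) = -[(1/2)·log₂(1/2) + (1/2)·log₂(1/2)]
  = 0.5000 + 0.5000
  = 1.0000 bits
H(Q) = -[(3/8)·log₂(3/8) + (1/8)·log₂(1/8) + (1/2)·log₂(1/2)]
  = 0.5306 + 0.3750 + 0.5000
  = 1.4056 bits
H(P,Q) = -[(1/8)·log₂(1/8) + (1/16)·log₂(1/16) + (5/16)·log₂(5/16) + (1/4)·log₂(1/4) + (1/16)·log₂(1/16) + (3/16)·log₂(3/16)]
  = 0.3750 + 0.2500 + 0.5244 + 0.5000 + 0.2500 + 0.4528
  = 2.3522 bits

I(P;Q) = H(P) + H(Q) - H(P,Q)
  = 1.0000 + 1.4056 - 2.3522
  = 0.0534 bits

No. I(P;Q) = 0.0534 bits, which is ≤ 0.5 bits.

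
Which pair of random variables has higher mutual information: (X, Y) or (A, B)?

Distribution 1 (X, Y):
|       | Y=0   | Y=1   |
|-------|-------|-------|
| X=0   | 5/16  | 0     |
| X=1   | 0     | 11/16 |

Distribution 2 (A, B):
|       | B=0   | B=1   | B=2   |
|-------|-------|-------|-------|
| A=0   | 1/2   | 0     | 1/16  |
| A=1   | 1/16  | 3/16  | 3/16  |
Distribution 1 (X, Y):
Marginal P(X) (row sums):
  P(X=0) = 5/16 + 0 = 5/16
  P(X=1) = 0 + 11/16 = 11/16
Marginal P(Y) (column sums):
  P(Y=0) = 5/16 + 0 = 5/16
  P(Y=1) = 0 + 11/16 = 11/16

H(X) = -[(5/16)·log₂(5/16) + (11/16)·log₂(11/16)]
  = 0.5244 + 0.3716
  = 0.8960 bits
H(Y) = -[(5/16)·log₂(5/16) + (11/16)·log₂(11/16)]
  = 0.5244 + 0.3716
  = 0.8960 bits
H(X,Y) = -[(5/16)·log₂(5/16) + (11/16)·log₂(11/16)]
  = 0.5244 + 0.3716
  = 0.8960 bits

I(X;Y) = H(X) + H(Y) - H(X,Y)
  = 0.8960 + 0.8960 - 0.8960
  = 0.8960 bits

Distribution 2 (A, B):
Marginal P(A) (row sums):
  P(A=0) = 1/2 + 0 + 1/16 = 9/16
  P(A=1) = 1/16 + 3/16 + 3/16 = 7/16
Marginal P(B) (column sums):
  P(B=0) = 1/2 + 1/16 = 9/16
  P(B=1) = 0 + 3/16 = 3/16
  P(B=2) = 1/16 + 3/16 = 1/4

H(A) = -[(9/16)·log₂(9/16) + (7/16)·log₂(7/16)]
  = 0.4669 + 0.5218
  = 0.9887 bits
H(B) = -[(9/16)·log₂(9/16) + (3/16)·log₂(3/16) + (1/4)·log₂(1/4)]
  = 0.4669 + 0.4528 + 0.5000
  = 1.4197 bits
H(A,B) = -[(1/2)·log₂(1/2) + (1/16)·log₂(1/16) + (1/16)·log₂(1/16) + (3/16)·log₂(3/16) + (3/16)·log₂(3/16)]
  = 0.5000 + 0.2500 + 0.2500 + 0.4528 + 0.4528
  = 1.9056 bits

I(A;B) = H(A) + H(B) - H(A,B)
  = 0.9887 + 1.4197 - 1.9056
  = 0.5028 bits

I(X;Y) = 0.8960 bits > I(A;B) = 0.5028 bits, so (X, Y) has the higher mutual information (stronger dependence).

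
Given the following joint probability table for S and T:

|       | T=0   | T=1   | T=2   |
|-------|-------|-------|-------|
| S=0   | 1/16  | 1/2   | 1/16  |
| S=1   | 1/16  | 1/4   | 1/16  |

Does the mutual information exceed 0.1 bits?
Marginal P(S) (row sums):
  P(S=0) = 1/16 + 1/2 + 1/16 = 5/8
  P(S=1) = 1/16 + 1/4 + 1/16 = 3/8
Marginal P(T) (column sums):
  P(T=0) = 1/16 + 1/16 = 1/8
  P(T=1) = 1/2 + 1/4 = 3/4
  P(T=2) = 1/16 + 1/16 = 1/8

H(S) = -[(5/8)·log₂(5/8) + (3/8)·log₂(3/8)]
  = 0.4238 + 0.5306
  = 0.9544 bits
H(T) = -[(1/8)·log₂(1/8) + (3/4)·log₂(3/4) + (1/8)·log₂(1/8)]
  = 0.3750 + 0.3113 + 0.3750
  = 1.0613 bits
H(S,T) = -[(1/16)·log₂(1/16) + (1/2)·log₂(1/2) + (1/16)·log₂(1/16) + (1/16)·log₂(1/16) + (1/4)·log₂(1/4) + (1/16)·log₂(1/16)]
  = 0.2500 + 0.5000 + 0.2500 + 0.2500 + 0.5000 + 0.2500
  = 2.0000 bits

I(S;T) = H(S) + H(T) - H(S,T)
  = 0.9544 + 1.0613 - 2.0000
  = 0.0157 bits

No. I(S;T) = 0.0157 bits, which is ≤ 0.1 bits.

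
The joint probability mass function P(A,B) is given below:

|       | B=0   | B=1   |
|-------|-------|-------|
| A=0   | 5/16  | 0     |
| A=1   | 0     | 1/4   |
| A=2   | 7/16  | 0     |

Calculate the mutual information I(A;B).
Marginal P(A) (row sums):
  P(A=0) = 5/16 + 0 = 5/16
  P(A=1) = 0 + 1/4 = 1/4
  P(A=2) = 7/16 + 0 = 7/16
Marginal P(B) (column sums):
  P(B=0) = 5/16 + 0 + 7/16 = 3/4
  P(B=1) = 0 + 1/4 + 0 = 1/4

H(A) = -[(5/16)·log₂(5/16) + (1/4)·log₂(1/4) + (7/16)·log₂(7/16)]
  = 0.5244 + 0.5000 + 0.5218
  = 1.5462 bits
H(B) = -[(3/4)·log₂(3/4) + (1/4)·log₂(1/4)]
  = 0.3113 + 0.5000
  = 0.8113 bits
H(A,B) = -[(5/16)·log₂(5/16) + (1/4)·log₂(1/4) + (7/16)·log₂(7/16)]
  = 0.5244 + 0.5000 + 0.5218
  = 1.5462 bits

I(A;B) = H(A) + H(B) - H(A,B)
  = 1.5462 + 0.8113 - 1.5462
  = 0.8113 bits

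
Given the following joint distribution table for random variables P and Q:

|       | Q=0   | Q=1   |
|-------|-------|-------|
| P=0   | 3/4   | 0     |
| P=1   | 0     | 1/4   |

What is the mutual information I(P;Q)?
Marginal P(P) (row sums):
  P(P=0) = 3/4 + 0 = 3/4
  P(P=1) = 0 + 1/4 = 1/4
Marginal P(Q) (column sums):
  P(Q=0) = 3/4 + 0 = 3/4
  P(Q=1) = 0 + 1/4 = 1/4

H(P) = -[(3/4)·log₂(3/4) + (1/4)·log₂(1/4)]
  = 0.3113 + 0.5000
  = 0.8113 bits
H(Q) = -[(3/4)·log₂(3/4) + (1/4)·log₂(1/4)]
  = 0.3113 + 0.5000
  = 0.8113 bits
H(P,Q) = -[(3/4)·log₂(3/4) + (1/4)·log₂(1/4)]
  = 0.3113 + 0.5000
  = 0.8113 bits

I(P;Q) = H(P) + H(Q) - H(P,Q)
  = 0.8113 + 0.8113 - 0.8113
  = 0.8113 bits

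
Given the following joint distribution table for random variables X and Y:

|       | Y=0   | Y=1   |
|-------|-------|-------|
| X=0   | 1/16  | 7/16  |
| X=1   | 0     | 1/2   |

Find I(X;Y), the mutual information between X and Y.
Marginal P(X) (row sums):
  P(X=0) = 1/16 + 7/16 = 1/2
  P(X=1) = 0 + 1/2 = 1/2
Marginal P(Y) (column sums):
  P(Y=0) = 1/16 + 0 = 1/16
  P(Y=1) = 7/16 + 1/2 = 15/16

H(X) = -[(1/2)·log₂(1/2) + (1/2)·log₂(1/2)]
  = 0.5000 + 0.5000
  = 1.0000 bits
H(Y) = -[(1/16)·log₂(1/16) + (15/16)·log₂(15/16)]
  = 0.2500 + 0.0873
  = 0.3373 bits
H(X,Y) = -[(1/16)·log₂(1/16) + (7/16)·log₂(7/16) + (1/2)·log₂(1/2)]
  = 0.2500 + 0.5218 + 0.5000
  = 1.2718 bits

I(X;Y) = H(X) + H(Y) - H(X,Y)
  = 1.0000 + 0.3373 - 1.2718
  = 0.0655 bits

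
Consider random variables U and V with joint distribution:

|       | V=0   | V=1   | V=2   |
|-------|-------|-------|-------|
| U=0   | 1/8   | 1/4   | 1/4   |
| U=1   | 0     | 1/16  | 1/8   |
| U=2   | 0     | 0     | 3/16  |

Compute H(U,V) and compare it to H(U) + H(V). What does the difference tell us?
Marginal P(U) (row sums):
  P(U=0) = 1/8 + 1/4 + 1/4 = 5/8
  P(U=1) = 0 + 1/16 + 1/8 = 3/16
  P(U=2) = 0 + 0 + 3/16 = 3/16
Marginal P(V) (column sums):
  P(V=0) = 1/8 + 0 + 0 = 1/8
  P(V=1) = 1/4 + 1/16 + 0 = 5/16
  P(V=2) = 1/4 + 1/8 + 3/16 = 9/16

H(U,V) = -[(1/8)·log₂(1/8) + (1/4)·log₂(1/4) + (1/4)·log₂(1/4) + (1/16)·log₂(1/16) + (1/8)·log₂(1/8) + (3/16)·log₂(3/16)]
  = 0.3750 + 0.5000 + 0.5000 + 0.2500 + 0.3750 + 0.4528
  = 2.4528 bits
H(U) = -[(5/8)·log₂(5/8) + (3/16)·log₂(3/16) + (3/16)·log₂(3/16)]
  = 0.4238 + 0.4528 + 0.4528
  = 1.3294 bits
H(V) = -[(1/8)·log₂(1/8) + (5/16)·log₂(5/16) + (9/16)·log₂(9/16)]
  = 0.3750 + 0.5244 + 0.4669
  = 1.3663 bits

H(U) + H(V) = 1.3294 + 1.3663 = 2.6957 bits
Difference: H(U) + H(V) - H(U,V) = 2.6957 - 2.4528 = 0.2429 bits = I(U;V)

The difference is the mutual information; it is positive here, so U and V are dependent (knowing one reduces uncertainty about the other by 0.2429 bits).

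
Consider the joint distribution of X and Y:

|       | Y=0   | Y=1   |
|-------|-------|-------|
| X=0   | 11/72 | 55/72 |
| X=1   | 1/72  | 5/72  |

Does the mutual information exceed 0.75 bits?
Marginal P(X) (row sums):
  P(X=0) = 11/72 + 55/72 = 11/12
  P(X=1) = 1/72 + 5/72 = 1/12
Marginal P(Y) (column sums):
  P(Y=0) = 11/72 + 1/72 = 1/6
  P(Y=1) = 55/72 + 5/72 = 5/6

H(X) = -[(11/12)·log₂(11/12) + (1/12)·log₂(1/12)]
  = 0.1151 + 0.2987
  = 0.4138 bits
H(Y) = -[(1/6)·log₂(1/6) + (5/6)·log₂(5/6)]
  = 0.4308 + 0.2192
  = 0.6500 bits
H(X,Y) = -[(11/72)·log₂(11/72) + (55/72)·log₂(55/72) + (1/72)·log₂(1/72) + (5/72)·log₂(5/72)]
  = 0.4141 + 0.2968 + 0.0857 + 0.2672
  = 1.0638 bits

I(X;Y) = H(X) + H(Y) - H(X,Y)
  = 0.4138 + 0.6500 - 1.0638
  = 0.0000 bits

No. I(X;Y) = 0.0000 bits, which is ≤ 0.75 bits.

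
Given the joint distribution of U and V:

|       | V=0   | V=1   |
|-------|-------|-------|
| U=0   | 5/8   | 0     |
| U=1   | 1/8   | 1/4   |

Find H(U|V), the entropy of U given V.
Marginal P(V) (column sums):
  P(V=0) = 5/8 + 1/8 = 3/4
  P(V=1) = 0 + 1/4 = 1/4

H(U|V) = -Σ P(U,V)·log₂ P(U|V), where P(U|V) = P(U,V) / P(V)
  (cells with P(U,V) = 0 contribute 0)
  (U=0,V=0): P(U|V) = (5/8)/(3/4) = 5/6;  -(5/8)·log₂(5/6) = 0.1644
  (U=1,V=0): P(U|V) = (1/8)/(3/4) = 1/6;  -(1/8)·log₂(1/6) = 0.3231
  (U=1,V=1): P(U|V) = (1/4)/(1/4) = 1;  -(1/4)·log₂(1) = 0.0000
H(U|V) = 0.1644 + 0.3231 + 0.0000
  = 0.4875 bits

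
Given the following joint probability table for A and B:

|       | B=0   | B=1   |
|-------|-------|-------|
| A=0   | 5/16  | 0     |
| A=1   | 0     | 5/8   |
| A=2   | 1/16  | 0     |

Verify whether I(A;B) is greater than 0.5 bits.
Marginal P(A) (row sums):
  P(A=0) = 5/16 + 0 = 5/16
  P(A=1) = 0 + 5/8 = 5/8
  P(A=2) = 1/16 + 0 = 1/16
Marginal P(B) (column sums):
  P(B=0) = 5/16 + 0 + 1/16 = 3/8
  P(B=1) = 0 + 5/8 + 0 = 5/8

H(A) = -[(5/16)·log₂(5/16) + (5/8)·log₂(5/8) + (1/16)·log₂(1/16)]
  = 0.5244 + 0.4238 + 0.2500
  = 1.1982 bits
H(B) = -[(3/8)·log₂(3/8) + (5/8)·log₂(5/8)]
  = 0.5306 + 0.4238
  = 0.9544 bits
H(A,B) = -[(5/16)·log₂(5/16) + (5/8)·log₂(5/8) + (1/16)·log₂(1/16)]
  = 0.5244 + 0.4238 + 0.2500
  = 1.1982 bits

I(A;B) = H(A) + H(B) - H(A,B)
  = 1.1982 + 0.9544 - 1.1982
  = 0.9544 bits

Yes. I(A;B) = 0.9544 bits, which is > 0.5 bits.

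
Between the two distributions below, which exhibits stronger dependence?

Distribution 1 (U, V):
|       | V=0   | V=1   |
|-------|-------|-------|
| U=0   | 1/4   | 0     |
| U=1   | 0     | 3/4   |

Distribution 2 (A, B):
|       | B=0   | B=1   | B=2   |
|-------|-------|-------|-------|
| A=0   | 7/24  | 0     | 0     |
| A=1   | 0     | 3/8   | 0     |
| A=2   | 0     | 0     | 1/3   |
Distribution 1 (U, V):
Marginal P(U) (row sums):
  P(U=0) = 1/4 + 0 = 1/4
  P(U=1) = 0 + 3/4 = 3/4
Marginal P(V) (column sums):
  P(V=0) = 1/4 + 0 = 1/4
  P(V=1) = 0 + 3/4 = 3/4

H(U) = -[(1/4)·log₂(1/4) + (3/4)·log₂(3/4)]
  = 0.5000 + 0.3113
  = 0.8113 bits
H(V) = -[(1/4)·log₂(1/4) + (3/4)·log₂(3/4)]
  = 0.5000 + 0.3113
  = 0.8113 bits
H(U,V) = -[(1/4)·log₂(1/4) + (3/4)·log₂(3/4)]
  = 0.5000 + 0.3113
  = 0.8113 bits

I(U;V) = H(U) + H(V) - H(U,V)
  = 0.8113 + 0.8113 - 0.8113
  = 0.8113 bits

Distribution 2 (A, B):
Marginal P(A) (row sums):
  P(A=0) = 7/24 + 0 + 0 = 7/24
  P(A=1) = 0 + 3/8 + 0 = 3/8
  P(A=2) = 0 + 0 + 1/3 = 1/3
Marginal P(B) (column sums):
  P(B=0) = 7/24 + 0 + 0 = 7/24
  P(B=1) = 0 + 3/8 + 0 = 3/8
  P(B=2) = 0 + 0 + 1/3 = 1/3

H(A) = -[(7/24)·log₂(7/24) + (3/8)·log₂(3/8) + (1/3)·log₂(1/3)]
  = 0.5185 + 0.5306 + 0.5283
  = 1.5774 bits
H(B) = -[(7/24)·log₂(7/24) + (3/8)·log₂(3/8) + (1/3)·log₂(1/3)]
  = 0.5185 + 0.5306 + 0.5283
  = 1.5774 bits
H(A,B) = -[(7/24)·log₂(7/24) + (3/8)·log₂(3/8) + (1/3)·log₂(1/3)]
  = 0.5185 + 0.5306 + 0.5283
  = 1.5774 bits

I(A;B) = H(A) + H(B) - H(A,B)
  = 1.5774 + 1.5774 - 1.5774
  = 1.5774 bits

I(A;B) = 1.5774 bits > I(U;V) = 0.8113 bits, so (A, B) has the higher mutual information (stronger dependence).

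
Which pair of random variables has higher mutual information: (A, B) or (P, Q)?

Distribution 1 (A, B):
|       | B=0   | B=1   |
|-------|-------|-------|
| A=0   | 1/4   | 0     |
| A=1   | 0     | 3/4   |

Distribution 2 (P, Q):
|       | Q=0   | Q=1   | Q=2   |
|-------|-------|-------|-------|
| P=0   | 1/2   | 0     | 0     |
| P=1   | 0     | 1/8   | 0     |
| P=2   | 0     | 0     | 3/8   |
Distribution 1 (A, B):
Marginal P(A) (row sums):
  P(A=0) = 1/4 + 0 = 1/4
  P(A=1) = 0 + 3/4 = 3/4
Marginal P(B) (column sums):
  P(B=0) = 1/4 + 0 = 1/4
  P(B=1) = 0 + 3/4 = 3/4

H(A) = -[(1/4)·log₂(1/4) + (3/4)·log₂(3/4)]
  = 0.5000 + 0.3113
  = 0.8113 bits
H(B) = -[(1/4)·log₂(1/4) + (3/4)·log₂(3/4)]
  = 0.5000 + 0.3113
  = 0.8113 bits
H(A,B) = -[(1/4)·log₂(1/4) + (3/4)·log₂(3/4)]
  = 0.5000 + 0.3113
  = 0.8113 bits

I(A;B) = H(A) + H(B) - H(A,B)
  = 0.8113 + 0.8113 - 0.8113
  = 0.8113 bits

Distribution 2 (P, Q):
Marginal P(P) (row sums):
  P(P=0) = 1/2 + 0 + 0 = 1/2
  P(P=1) = 0 + 1/8 + 0 = 1/8
  P(P=2) = 0 + 0 + 3/8 = 3/8
Marginal P(Q) (column sums):
  P(Q=0) = 1/2 + 0 + 0 = 1/2
  P(Q=1) = 0 + 1/8 + 0 = 1/8
  P(Q=2) = 0 + 0 + 3/8 = 3/8

H(P) = -[(1/2)·log₂(1/2) + (1/8)·log₂(1/8) + (3/8)·log₂(3/8)]
  = 0.5000 + 0.3750 + 0.5306
  = 1.4056 bits
H(Q) = -[(1/2)·log₂(1/2) + (1/8)·log₂(1/8) + (3/8)·log₂(3/8)]
  = 0.5000 + 0.3750 + 0.5306
  = 1.4056 bits
H(P,Q) = -[(1/2)·log₂(1/2) + (1/8)·log₂(1/8) + (3/8)·log₂(3/8)]
  = 0.5000 + 0.3750 + 0.5306
  = 1.4056 bits

I(P;Q) = H(P) + H(Q) - H(P,Q)
  = 1.4056 + 1.4056 - 1.4056
  = 1.4056 bits

I(P;Q) = 1.4056 bits > I(A;B) = 0.8113 bits, so (P, Q) has the higher mutual information (stronger dependence).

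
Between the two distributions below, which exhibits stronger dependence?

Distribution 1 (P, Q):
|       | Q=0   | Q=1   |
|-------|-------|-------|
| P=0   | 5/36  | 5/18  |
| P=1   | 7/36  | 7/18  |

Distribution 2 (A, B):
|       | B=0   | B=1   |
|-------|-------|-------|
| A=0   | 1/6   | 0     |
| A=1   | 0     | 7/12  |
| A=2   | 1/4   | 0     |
Distribution 1 (P, Q):
Marginal P(P) (row sums):
  P(P=0) = 5/36 + 5/18 = 5/12
  P(P=1) = 7/36 + 7/18 = 7/12
Marginal P(Q) (column sums):
  P(Q=0) = 5/36 + 7/36 = 1/3
  P(Q=1) = 5/18 + 7/18 = 2/3

H(P) = -[(5/12)·log₂(5/12) + (7/12)·log₂(7/12)]
  = 0.5263 + 0.4536
  = 0.9799 bits
H(Q) = -[(1/3)·log₂(1/3) + (2/3)·log₂(2/3)]
  = 0.5283 + 0.3900
  = 0.9183 bits
H(P,Q) = -[(5/36)·log₂(5/36) + (5/18)·log₂(5/18) + (7/36)·log₂(7/36) + (7/18)·log₂(7/18)]
  = 0.3956 + 0.5133 + 0.4594 + 0.5299
  = 1.8982 bits

I(P;Q) = H(P) + H(Q) - H(P,Q)
  = 0.9799 + 0.9183 - 1.8982
  = 0.0000 bits

Distribution 2 (A, B):
Marginal P(A) (row sums):
  P(A=0) = 1/6 + 0 = 1/6
  P(A=1) = 0 + 7/12 = 7/12
  P(A=2) = 1/4 + 0 = 1/4
Marginal P(B) (column sums):
  P(B=0) = 1/6 + 0 + 1/4 = 5/12
  P(B=1) = 0 + 7/12 + 0 = 7/12

H(A) = -[(1/6)·log₂(1/6) + (7/12)·log₂(7/12) + (1/4)·log₂(1/4)]
  = 0.4308 + 0.4536 + 0.5000
  = 1.3844 bits
H(B) = -[(5/12)·log₂(5/12) + (7/12)·log₂(7/12)]
  = 0.5263 + 0.4536
  = 0.9799 bits
H(A,B) = -[(1/6)·log₂(1/6) + (7/12)·log₂(7/12) + (1/4)·log₂(1/4)]
  = 0.4308 + 0.4536 + 0.5000
  = 1.3844 bits

I(A;B) = H(A) + H(B) - H(A,B)
  = 1.3844 + 0.9799 - 1.3844
  = 0.9799 bits

I(A;B) = 0.9799 bits > I(P;Q) = 0.0000 bits, so (A, B) has the higher mutual information (stronger dependence).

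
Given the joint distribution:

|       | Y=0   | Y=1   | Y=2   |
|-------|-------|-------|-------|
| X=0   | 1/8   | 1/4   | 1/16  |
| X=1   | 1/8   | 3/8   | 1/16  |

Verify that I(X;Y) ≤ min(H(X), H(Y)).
Marginal P(X) (row sums):
  P(X=0) = 1/8 + 1/4 + 1/16 = 7/16
  P(X=1) = 1/8 + 3/8 + 1/16 = 9/16
Marginal P(Y) (column sums):
  P(Y=0) = 1/8 + 1/8 = 1/4
  P(Y=1) = 1/4 + 3/8 = 5/8
  P(Y=2) = 1/16 + 1/16 = 1/8

H(X) = -[(7/16)·log₂(7/16) + (9/16)·log₂(9/16)]
  = 0.5218 + 0.4669
  = 0.9887 bits
H(Y) = -[(1/4)·log₂(1/4) + (5/8)·log₂(5/8) + (1/8)·log₂(1/8)]
  = 0.5000 + 0.4238 + 0.3750
  = 1.2988 bits
H(X,Y) = -[(1/8)·log₂(1/8) + (1/4)·log₂(1/4) + (1/16)·log₂(1/16) + (1/8)·log₂(1/8) + (3/8)·log₂(3/8) + (1/16)·log₂(1/16)]
  = 0.3750 + 0.5000 + 0.2500 + 0.3750 + 0.5306 + 0.2500
  = 2.2806 bits

I(X;Y) = H(X) + H(Y) - H(X,Y)
  = 0.9887 + 1.2988 - 2.2806
  = 0.0069 bits

min(H(X), H(Y)) = min(0.9887, 1.2988) = 0.9887 bits
Since 0.0069 ≤ 0.9887, the bound is satisfied ✓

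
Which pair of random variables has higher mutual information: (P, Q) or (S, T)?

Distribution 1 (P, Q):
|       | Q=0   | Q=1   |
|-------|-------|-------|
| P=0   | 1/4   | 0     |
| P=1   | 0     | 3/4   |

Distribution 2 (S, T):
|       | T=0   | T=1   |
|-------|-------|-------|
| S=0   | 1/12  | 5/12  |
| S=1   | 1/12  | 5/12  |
Distribution 1 (P, Q):
Marginal P(P) (row sums):
  P(P=0) = 1/4 + 0 = 1/4
  P(P=1) = 0 + 3/4 = 3/4
Marginal P(Q) (column sums):
  P(Q=0) = 1/4 + 0 = 1/4
  P(Q=1) = 0 + 3/4 = 3/4

H(P) = -[(1/4)·log₂(1/4) + (3/4)·log₂(3/4)]
  = 0.5000 + 0.3113
  = 0.8113 bits
H(Q) = -[(1/4)·log₂(1/4) + (3/4)·log₂(3/4)]
  = 0.5000 + 0.3113
  = 0.8113 bits
H(P,Q) = -[(1/4)·log₂(1/4) + (3/4)·log₂(3/4)]
  = 0.5000 + 0.3113
  = 0.8113 bits

I(P;Q) = H(P) + H(Q) - H(P,Q)
  = 0.8113 + 0.8113 - 0.8113
  = 0.8113 bits

Distribution 2 (S, T):
Marginal P(S) (row sums):
  P(S=0) = 1/12 + 5/12 = 1/2
  P(S=1) = 1/12 + 5/12 = 1/2
Marginal P(T) (column sums):
  P(T=0) = 1/12 + 1/12 = 1/6
  P(T=1) = 5/12 + 5/12 = 5/6

H(S) = -[(1/2)·log₂(1/2) + (1/2)·log₂(1/2)]
  = 0.5000 + 0.5000
  = 1.0000 bits
H(T) = -[(1/6)·log₂(1/6) + (5/6)·log₂(5/6)]
  = 0.4308 + 0.2192
  = 0.6500 bits
H(S,T) = -[(1/12)·log₂(1/12) + (5/12)·log₂(5/12) + (1/12)·log₂(1/12) + (5/12)·log₂(5/12)]
  = 0.2987 + 0.5263 + 0.2987 + 0.5263
  = 1.6500 bits

I(S;T) = H(S) + H(T) - H(S,T)
  = 1.0000 + 0.6500 - 1.6500
  = 0.0000 bits

I(P;Q) = 0.8113 bits > I(S;T) = 0.0000 bits, so (P, Q) has the higher mutual information (stronger dependence).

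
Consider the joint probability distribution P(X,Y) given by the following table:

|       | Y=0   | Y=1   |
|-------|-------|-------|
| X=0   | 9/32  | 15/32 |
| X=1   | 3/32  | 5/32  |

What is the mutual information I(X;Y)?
Marginal P(X) (row sums):
  P(X=0) = 9/32 + 15/32 = 3/4
  P(X=1) = 3/32 + 5/32 = 1/4
Marginal P(Y) (column sums):
  P(Y=0) = 9/32 + 3/32 = 3/8
  P(Y=1) = 15/32 + 5/32 = 5/8

H(X) = -[(3/4)·log₂(3/4) + (1/4)·log₂(1/4)]
  = 0.3113 + 0.5000
  = 0.8113 bits
H(Y) = -[(3/8)·log₂(3/8) + (5/8)·log₂(5/8)]
  = 0.5306 + 0.4238
  = 0.9544 bits
H(X,Y) = -[(9/32)·log₂(9/32) + (15/32)·log₂(15/32) + (3/32)·log₂(3/32) + (5/32)·log₂(5/32)]
  = 0.5147 + 0.5124 + 0.3202 + 0.4184
  = 1.7657 bits

I(X;Y) = H(X) + H(Y) - H(X,Y)
  = 0.8113 + 0.9544 - 1.7657
  = 0.0000 bits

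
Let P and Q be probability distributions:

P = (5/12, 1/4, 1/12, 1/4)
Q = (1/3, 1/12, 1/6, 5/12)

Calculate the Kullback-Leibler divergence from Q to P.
D(P||Q) = Σ P(i) log₂(P(i)/Q(i))
  i=0: (5/12) × log₂((5/12)/(1/3)) = (5/12) × log₂(5/4) = 0.1341
  i=1: (1/4) × log₂((1/4)/(1/12)) = (1/4) × log₂(3) = 0.3962
  i=2: (1/12) × log₂((1/12)/(1/6)) = (1/12) × log₂(1/2) = -0.0833
  i=3: (1/4) × log₂((1/4)/(5/12)) = (1/4) × log₂(3/5) = -0.1842
D(P||Q) = 0.1341 + 0.3962 - 0.0833 - 0.1842
  = 0.2628 bits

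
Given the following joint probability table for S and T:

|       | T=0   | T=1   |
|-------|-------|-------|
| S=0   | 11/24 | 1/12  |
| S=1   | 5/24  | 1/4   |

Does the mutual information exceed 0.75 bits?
Marginal P(S) (row sums):
  P(S=0) = 11/24 + 1/12 = 13/24
  P(S=1) = 5/24 + 1/4 = 11/24
Marginal P(T) (column sums):
  P(T=0) = 11/24 + 5/24 = 2/3
  P(T=1) = 1/12 + 1/4 = 1/3

H(S) = -[(13/24)·log₂(13/24) + (11/24)·log₂(11/24)]
  = 0.4791 + 0.5159
  = 0.9950 bits
H(T) = -[(2/3)·log₂(2/3) + (1/3)·log₂(1/3)]
  = 0.3900 + 0.5283
  = 0.9183 bits
H(S,T) = -[(11/24)·log₂(11/24) + (1/12)·log₂(1/12) + (5/24)·log₂(5/24) + (1/4)·log₂(1/4)]
  = 0.5159 + 0.2987 + 0.4715 + 0.5000
  = 1.7861 bits

I(S;T) = H(S) + H(T) - H(S,T)
  = 0.9950 + 0.9183 - 1.7861
  = 0.1272 bits

No. I(S;T) = 0.1272 bits, which is ≤ 0.75 bits.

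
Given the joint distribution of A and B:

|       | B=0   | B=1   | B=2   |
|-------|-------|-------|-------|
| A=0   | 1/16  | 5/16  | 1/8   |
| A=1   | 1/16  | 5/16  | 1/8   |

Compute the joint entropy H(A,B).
H(A,B) = -Σ P(A,B) log₂ P(A,B), summed over the non-zero cells:
H(A,B) = -[(1/16)·log₂(1/16) + (5/16)·log₂(5/16) + (1/8)·log₂(1/8) + (1/16)·log₂(1/16) + (5/16)·log₂(5/16) + (1/8)·log₂(1/8)]
  = 0.2500 + 0.5244 + 0.3750 + 0.2500 + 0.5244 + 0.3750
  = 2.2988 bits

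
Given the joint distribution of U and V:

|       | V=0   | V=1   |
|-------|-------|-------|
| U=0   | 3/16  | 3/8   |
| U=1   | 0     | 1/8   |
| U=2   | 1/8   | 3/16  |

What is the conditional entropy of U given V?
Marginal P(V) (column sums):
  P(V=0) = 3/16 + 0 + 1/8 = 5/16
  P(V=1) = 3/8 + 1/8 + 3/16 = 11/16

H(U|V) = -Σ P(U,V)·log₂ P(U|V), where P(U|V) = P(U,V) / P(V)
  (cells with P(U,V) = 0 contribute 0)
  (U=0,V=0): P(U|V) = (3/16)/(5/16) = 3/5;  -(3/16)·log₂(3/5) = 0.1382
  (U=0,V=1): P(U|V) = (3/8)/(11/16) = 6/11;  -(3/8)·log₂(6/11) = 0.3279
  (U=1,V=1): P(U|V) = (1/8)/(11/16) = 2/11;  -(1/8)·log₂(2/11) = 0.3074
  (U=2,V=0): P(U|V) = (1/8)/(5/16) = 2/5;  -(1/8)·log₂(2/5) = 0.1652
  (U=2,V=1): P(U|V) = (3/16)/(11/16) = 3/11;  -(3/16)·log₂(3/11) = 0.3515
H(U|V) = 0.1382 + 0.3279 + 0.3074 + 0.1652 + 0.3515
  = 1.2902 bits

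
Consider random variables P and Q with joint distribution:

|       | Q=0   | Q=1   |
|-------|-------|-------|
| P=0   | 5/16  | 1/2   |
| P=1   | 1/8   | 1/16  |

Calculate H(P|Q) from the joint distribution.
Marginal P(Q) (column sums):
  P(Q=0) = 5/16 + 1/8 = 7/16
  P(Q=1) = 1/2 + 1/16 = 9/16

H(P|Q) = -Σ P(P,Q)·log₂ P(P|Q), where P(P|Q) = P(P,Q) / P(Q)
  (P=0,Q=0): P(P|Q) = (5/16)/(7/16) = 5/7;  -(5/16)·log₂(5/7) = 0.1517
  (P=0,Q=1): P(P|Q) = (1/2)/(9/16) = 8/9;  -(1/2)·log₂(8/9) = 0.0850
  (P=1,Q=0): P(P|Q) = (1/8)/(7/16) = 2/7;  -(1/8)·log₂(2/7) = 0.2259
  (P=1,Q=1): P(P|Q) = (1/16)/(9/16) = 1/9;  -(1/16)·log₂(1/9) = 0.1981
H(P|Q) = 0.1517 + 0.0850 + 0.2259 + 0.1981
  = 0.6607 bits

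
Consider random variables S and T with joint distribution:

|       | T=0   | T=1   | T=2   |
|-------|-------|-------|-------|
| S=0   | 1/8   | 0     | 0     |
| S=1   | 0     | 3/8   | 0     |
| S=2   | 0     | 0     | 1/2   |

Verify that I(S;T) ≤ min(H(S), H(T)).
Marginal P(S) (row sums):
  P(S=0) = 1/8 + 0 + 0 = 1/8
  P(S=1) = 0 + 3/8 + 0 = 3/8
  P(S=2) = 0 + 0 + 1/2 = 1/2
Marginal P(T) (column sums):
  P(T=0) = 1/8 + 0 + 0 = 1/8
  P(T=1) = 0 + 3/8 + 0 = 3/8
  P(T=2) = 0 + 0 + 1/2 = 1/2

H(S) = -[(1/8)·log₂(1/8) + (3/8)·log₂(3/8) + (1/2)·log₂(1/2)]
  = 0.3750 + 0.5306 + 0.5000
  = 1.4056 bits
H(T) = -[(1/8)·log₂(1/8) + (3/8)·log₂(3/8) + (1/2)·log₂(1/2)]
  = 0.3750 + 0.5306 + 0.5000
  = 1.4056 bits
H(S,T) = -[(1/8)·log₂(1/8) + (3/8)·log₂(3/8) + (1/2)·log₂(1/2)]
  = 0.3750 + 0.5306 + 0.5000
  = 1.4056 bits

I(S;T) = H(S) + H(T) - H(S,T)
  = 1.4056 + 1.4056 - 1.4056
  = 1.4056 bits

min(H(S), H(T)) = min(1.4056, 1.4056) = 1.4056 bits
Since 1.4056 ≤ 1.4056, the bound is satisfied ✓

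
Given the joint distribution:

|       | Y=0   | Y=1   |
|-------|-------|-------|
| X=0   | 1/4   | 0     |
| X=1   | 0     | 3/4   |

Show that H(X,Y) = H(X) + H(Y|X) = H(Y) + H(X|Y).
Marginal P(X) (row sums):
  P(X=0) = 1/4 + 0 = 1/4
  P(X=1) = 0 + 3/4 = 3/4
Marginal P(Y) (column sums):
  P(Y=0) = 1/4 + 0 = 1/4
  P(Y=1) = 0 + 3/4 = 3/4

Decomposition 1: H(X) + H(Y|X)
H(X) = -[(1/4)·log₂(1/4) + (3/4)·log₂(3/4)]
  = 0.5000 + 0.3113
  = 0.8113 bits
H(Y|X) = -Σ P(X,Y)·log₂ P(Y|X), where P(Y|X) = P(X,Y) / P(X)
  (cells with P(X,Y) = 0 contribute 0)
  (X=0,Y=0): P(Y|X) = (1/4)/(1/4) = 1;  -(1/4)·log₂(1) = 0.0000
  (X=1,Y=1): P(Y|X) = (3/4)/(3/4) = 1;  -(3/4)·log₂(1) = 0.0000
H(Y|X) = 0.0000 + 0.0000
  = 0.0000 bits
H(X) + H(Y|X) = 0.8113 + 0.0000 = 0.8113 bits

Decomposition 2: H(Y) + H(X|Y)
H(Y) = -[(1/4)·log₂(1/4) + (3/4)·log₂(3/4)]
  = 0.5000 + 0.3113
  = 0.8113 bits
H(X|Y) = -Σ P(X,Y)·log₂ P(X|Y), where P(X|Y) = P(X,Y) / P(Y)
  (cells with P(X,Y) = 0 contribute 0)
  (X=0,Y=0): P(X|Y) = (1/4)/(1/4) = 1;  -(1/4)·log₂(1) = 0.0000
  (X=1,Y=1): P(X|Y) = (3/4)/(3/4) = 1;  -(3/4)·log₂(1) = 0.0000
H(X|Y) = 0.0000 + 0.0000
  = 0.0000 bits
H(Y) + H(X|Y) = 0.8113 + 0.0000 = 0.8113 bits

Direct computation of the joint entropy:
H(X,Y) = -[(1/4)·log₂(1/4) + (3/4)·log₂(3/4)]
  = 0.5000 + 0.3113
  = 0.8113 bits

All three agree: H(X,Y) = 0.8113 bits ✓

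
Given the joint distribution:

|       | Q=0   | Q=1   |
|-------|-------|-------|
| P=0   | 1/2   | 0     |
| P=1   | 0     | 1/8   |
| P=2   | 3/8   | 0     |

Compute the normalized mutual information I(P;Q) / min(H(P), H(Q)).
Marginal P(P) (row sums):
  P(P=0) = 1/2 + 0 = 1/2
  P(P=1) = 0 + 1/8 = 1/8
  P(P=2) = 3/8 + 0 = 3/8
Marginal P(Q) (column sums):
  P(Q=0) = 1/2 + 0 + 3/8 = 7/8
  P(Q=1) = 0 + 1/8 + 0 = 1/8

H(P) = -[(1/2)·log₂(1/2) + (1/8)·log₂(1/8) + (3/8)·log₂(3/8)]
  = 0.5000 + 0.3750 + 0.5306
  = 1.4056 bits
H(Q) = -[(7/8)·log₂(7/8) + (1/8)·log₂(1/8)]
  = 0.1686 + 0.3750
  = 0.5436 bits
H(P,Q) = -[(1/2)·log₂(1/2) + (1/8)·log₂(1/8) + (3/8)·log₂(3/8)]
  = 0.5000 + 0.3750 + 0.5306
  = 1.4056 bits

I(P;Q) = H(P) + H(Q) - H(P,Q)
  = 1.4056 + 0.5436 - 1.4056
  = 0.5436 bits

min(H(P), H(Q)) = min(1.4056, 0.5436) = 0.5436 bits
Normalized MI = 0.5436 / 0.5436 = 1.0000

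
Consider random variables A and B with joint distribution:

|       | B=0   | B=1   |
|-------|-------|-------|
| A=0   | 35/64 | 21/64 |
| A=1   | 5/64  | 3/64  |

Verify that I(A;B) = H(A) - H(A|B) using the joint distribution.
Left side, from I(A;B) = H(A) + H(B) - H(A,B):
Marginal P(A) (row sums):
  P(A=0) = 35/64 + 21/64 = 7/8
  P(A=1) = 5/64 + 3/64 = 1/8
Marginal P(B) (column sums):
  P(B=0) = 35/64 + 5/64 = 5/8
  P(B=1) = 21/64 + 3/64 = 3/8

H(A) = -[(7/8)·log₂(7/8) + (1/8)·log₂(1/8)]
  = 0.1686 + 0.3750
  = 0.5436 bits
H(B) = -[(5/8)·log₂(5/8) + (3/8)·log₂(3/8)]
  = 0.4238 + 0.5306
  = 0.9544 bits
H(A,B) = -[(35/64)·log₂(35/64) + (21/64)·log₂(21/64) + (5/64)·log₂(5/64) + (3/64)·log₂(3/64)]
  = 0.4762 + 0.5275 + 0.2873 + 0.2070
  = 1.4980 bits

I(A;B) = H(A) + H(B) - H(A,B)
  = 0.5436 + 0.9544 - 1.4980
  = 0.0000 bits

Right side, with H(A|B) computed directly from the conditional probabilities:
H(A|B) = -Σ P(A,B)·log₂ P(A|B), where P(A|B) = P(A,B) / P(B)
  (A=0,B=0): P(A|B) = (35/64)/(5/8) = 7/8;  -(35/64)·log₂(7/8) = 0.1054
  (A=0,B=1): P(A|B) = (21/64)/(3/8) = 7/8;  -(21/64)·log₂(7/8) = 0.0632
  (A=1,B=0): P(A|B) = (5/64)/(5/8) = 1/8;  -(5/64)·log₂(1/8) = 0.2344
  (A=1,B=1): P(A|B) = (3/64)/(3/8) = 1/8;  -(3/64)·log₂(1/8) = 0.1406
H(A|B) = 0.1054 + 0.0632 + 0.2344 + 0.1406
  = 0.5436 bits
H(A) - H(A|B) = 0.5436 - 0.5436 = 0.0000 bits

Both sides equal 0.0000 bits, so I(A;B) = H(A) - H(A|B) ✓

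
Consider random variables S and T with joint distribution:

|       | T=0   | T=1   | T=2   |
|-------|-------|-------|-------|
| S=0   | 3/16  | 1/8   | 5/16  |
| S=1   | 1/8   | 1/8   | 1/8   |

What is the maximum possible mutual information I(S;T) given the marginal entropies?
The upper bound on mutual information is I(S;T) ≤ min(H(S), H(T)).

Marginal P(S) (row sums):
  P(S=0) = 3/16 + 1/8 + 5/16 = 5/8
  P(S=1) = 1/8 + 1/8 + 1/8 = 3/8
Marginal P(T) (column sums):
  P(T=0) = 3/16 + 1/8 = 5/16
  P(T=1) = 1/8 + 1/8 = 1/4
  P(T=2) = 5/16 + 1/8 = 7/16

H(S) = -[(5/8)·log₂(5/8) + (3/8)·log₂(3/8)]
  = 0.4238 + 0.5306
  = 0.9544 bits
H(T) = -[(5/16)·log₂(5/16) + (1/4)·log₂(1/4) + (7/16)·log₂(7/16)]
  = 0.5244 + 0.5000 + 0.5218
  = 1.5462 bits

Maximum possible I(S;T) = min(0.9544, 1.5462) = 0.9544 bits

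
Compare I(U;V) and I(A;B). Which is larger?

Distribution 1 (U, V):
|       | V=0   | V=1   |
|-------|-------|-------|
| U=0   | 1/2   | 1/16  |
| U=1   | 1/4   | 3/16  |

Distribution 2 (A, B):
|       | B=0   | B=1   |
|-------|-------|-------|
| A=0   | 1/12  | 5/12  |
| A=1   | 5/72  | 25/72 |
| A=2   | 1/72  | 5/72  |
Distribution 1 (U, V):
Marginal P(U) (row sums):
  P(U=0) = 1/2 + 1/16 = 9/16
  P(U=1) = 1/4 + 3/16 = 7/16
Marginal P(V) (column sums):
  P(V=0) = 1/2 + 1/4 = 3/4
  P(V=1) = 1/16 + 3/16 = 1/4

H(U) = -[(9/16)·log₂(9/16) + (7/16)·log₂(7/16)]
  = 0.4669 + 0.5218
  = 0.9887 bits
H(V) = -[(3/4)·log₂(3/4) + (1/4)·log₂(1/4)]
  = 0.3113 + 0.5000
  = 0.8113 bits
H(U,V) = -[(1/2)·log₂(1/2) + (1/16)·log₂(1/16) + (1/4)·log₂(1/4) + (3/16)·log₂(3/16)]
  = 0.5000 + 0.2500 + 0.5000 + 0.4528
  = 1.7028 bits

I(U;V) = H(U) + H(V) - H(U,V)
  = 0.9887 + 0.8113 - 1.7028
  = 0.0972 bits

Distribution 2 (A, B):
Marginal P(A) (row sums):
  P(A=0) = 1/12 + 5/12 = 1/2
  P(A=1) = 5/72 + 25/72 = 5/12
  P(A=2) = 1/72 + 5/72 = 1/12
Marginal P(B) (column sums):
  P(B=0) = 1/12 + 5/72 + 1/72 = 1/6
  P(B=1) = 5/12 + 25/72 + 5/72 = 5/6

H(A) = -[(1/2)·log₂(1/2) + (5/12)·log₂(5/12) + (1/12)·log₂(1/12)]
  = 0.5000 + 0.5263 + 0.2987
  = 1.3250 bits
H(B) = -[(1/6)·log₂(1/6) + (5/6)·log₂(5/6)]
  = 0.4308 + 0.2192
  = 0.6500 bits
H(A,B) = -[(1/12)·log₂(1/12) + (5/12)·log₂(5/12) + (5/72)·log₂(5/72) + (25/72)·log₂(25/72) + (1/72)·log₂(1/72) + (5/72)·log₂(5/72)]
  = 0.2987 + 0.5263 + 0.2672 + 0.5299 + 0.0857 + 0.2672
  = 1.9750 bits

I(A;B) = H(A) + H(B) - H(A,B)
  = 1.3250 + 0.6500 - 1.9750
  = 0.0000 bits

I(U;V) = 0.0972 bits > I(A;B) = 0.0000 bits, so (U, V) has the higher mutual information (stronger dependence).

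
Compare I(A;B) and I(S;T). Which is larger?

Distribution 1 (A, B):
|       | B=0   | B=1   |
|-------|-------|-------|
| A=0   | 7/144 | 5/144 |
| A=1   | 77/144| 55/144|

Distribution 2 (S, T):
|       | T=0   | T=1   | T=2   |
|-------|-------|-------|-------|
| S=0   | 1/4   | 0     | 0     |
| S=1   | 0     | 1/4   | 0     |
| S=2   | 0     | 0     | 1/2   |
Distribution 1 (A, B):
Marginal P(A) (row sums):
  P(A=0) = 7/144 + 5/144 = 1/12
  P(A=1) = 77/144 + 55/144 = 11/12
Marginal P(B) (column sums):
  P(B=0) = 7/144 + 77/144 = 7/12
  P(B=1) = 5/144 + 55/144 = 5/12

H(A) = -[(1/12)·log₂(1/12) + (11/12)·log₂(11/12)]
  = 0.2987 + 0.1151
  = 0.4138 bits
H(B) = -[(7/12)·log₂(7/12) + (5/12)·log₂(5/12)]
  = 0.4536 + 0.5263
  = 0.9799 bits
H(A,B) = -[(7/144)·log₂(7/144) + (5/144)·log₂(5/144) + (77/144)·log₂(77/144) + (55/144)·log₂(55/144)]
  = 0.2121 + 0.1683 + 0.4829 + 0.5304
  = 1.3937 bits

I(A;B) = H(A) + H(B) - H(A,B)
  = 0.4138 + 0.9799 - 1.3937
  = 0.0000 bits

Distribution 2 (S, T):
Marginal P(S) (row sums):
  P(S=0) = 1/4 + 0 + 0 = 1/4
  P(S=1) = 0 + 1/4 + 0 = 1/4
  P(S=2) = 0 + 0 + 1/2 = 1/2
Marginal P(T) (column sums):
  P(T=0) = 1/4 + 0 + 0 = 1/4
  P(T=1) = 0 + 1/4 + 0 = 1/4
  P(T=2) = 0 + 0 + 1/2 = 1/2

H(S) = -[(1/4)·log₂(1/4) + (1/4)·log₂(1/4) + (1/2)·log₂(1/2)]
  = 0.5000 + 0.5000 + 0.5000
  = 1.5000 bits
H(T) = -[(1/4)·log₂(1/4) + (1/4)·log₂(1/4) + (1/2)·log₂(1/2)]
  = 0.5000 + 0.5000 + 0.5000
  = 1.5000 bits
H(S,T) = -[(1/4)·log₂(1/4) + (1/4)·log₂(1/4) + (1/2)·log₂(1/2)]
  = 0.5000 + 0.5000 + 0.5000
  = 1.5000 bits

I(S;T) = H(S) + H(T) - H(S,T)
  = 1.5000 + 1.5000 - 1.5000
  = 1.5000 bits

I(S;T) = 1.5000 bits > I(A;B) = 0.0000 bits, so (S, T) has the higher mutual information (stronger dependence).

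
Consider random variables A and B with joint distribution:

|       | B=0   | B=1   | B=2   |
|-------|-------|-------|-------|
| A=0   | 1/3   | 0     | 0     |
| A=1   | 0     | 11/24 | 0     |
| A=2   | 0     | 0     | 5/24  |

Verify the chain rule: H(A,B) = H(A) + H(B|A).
Left side:
H(A,B) = -[(1/3)·log₂(1/3) + (11/24)·log₂(11/24) + (5/24)·log₂(5/24)]
  = 0.5283 + 0.5159 + 0.4715
  = 1.5157 bits

Right side:
Marginal P(A) (row sums):
  P(A=0) = 1/3 + 0 + 0 = 1/3
  P(A=1) = 0 + 11/24 + 0 = 11/24
  P(A=2) = 0 + 0 + 5/24 = 5/24
H(A) = -[(1/3)·log₂(1/3) + (11/24)·log₂(11/24) + (5/24)·log₂(5/24)]
  = 0.5283 + 0.5159 + 0.4715
  = 1.5157 bits
H(B|A) = -Σ P(A,B)·log₂ P(B|A), where P(B|A) = P(A,B) / P(A)
  (cells with P(A,B) = 0 contribute 0)
  (A=0,B=0): P(B|A) = (1/3)/(1/3) = 1;  -(1/3)·log₂(1) = 0.0000
  (A=1,B=1): P(B|A) = (11/24)/(11/24) = 1;  -(11/24)·log₂(1) = 0.0000
  (A=2,B=2): P(B|A) = (5/24)/(5/24) = 1;  -(5/24)·log₂(1) = 0.0000
H(B|A) = 0.0000 + 0.0000 + 0.0000
  = 0.0000 bits
H(A) + H(B|A) = 1.5157 + 0.0000 = 1.5157 bits

Both sides equal 1.5157 bits, so the chain rule holds ✓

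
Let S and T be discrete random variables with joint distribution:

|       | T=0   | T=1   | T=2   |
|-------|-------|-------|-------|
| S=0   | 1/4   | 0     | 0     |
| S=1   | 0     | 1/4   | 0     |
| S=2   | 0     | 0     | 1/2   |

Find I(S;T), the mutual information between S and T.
Marginal P(S) (row sums):
  P(S=0) = 1/4 + 0 + 0 = 1/4
  P(S=1) = 0 + 1/4 + 0 = 1/4
  P(S=2) = 0 + 0 + 1/2 = 1/2
Marginal P(T) (column sums):
  P(T=0) = 1/4 + 0 + 0 = 1/4
  P(T=1) = 0 + 1/4 + 0 = 1/4
  P(T=2) = 0 + 0 + 1/2 = 1/2

H(S) = -[(1/4)·log₂(1/4) + (1/4)·log₂(1/4) + (1/2)·log₂(1/2)]
  = 0.5000 + 0.5000 + 0.5000
  = 1.5000 bits
H(T) = -[(1/4)·log₂(1/4) + (1/4)·log₂(1/4) + (1/2)·log₂(1/2)]
  = 0.5000 + 0.5000 + 0.5000
  = 1.5000 bits
H(S,T) = -[(1/4)·log₂(1/4) + (1/4)·log₂(1/4) + (1/2)·log₂(1/2)]
  = 0.5000 + 0.5000 + 0.5000
  = 1.5000 bits

I(S;T) = H(S) + H(T) - H(S,T)
  = 1.5000 + 1.5000 - 1.5000
  = 1.5000 bits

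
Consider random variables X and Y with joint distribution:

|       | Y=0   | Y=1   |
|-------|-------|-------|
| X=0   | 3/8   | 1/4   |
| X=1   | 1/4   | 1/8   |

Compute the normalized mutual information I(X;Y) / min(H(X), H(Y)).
Marginal P(X) (row sums):
  P(X=0) = 3/8 + 1/4 = 5/8
  P(X=1) = 1/4 + 1/8 = 3/8
Marginal P(Y) (column sums):
  P(Y=0) = 3/8 + 1/4 = 5/8
  P(Y=1) = 1/4 + 1/8 = 3/8

H(X) = -[(5/8)·log₂(5/8) + (3/8)·log₂(3/8)]
  = 0.4238 + 0.5306
  = 0.9544 bits
H(Y) = -[(5/8)·log₂(5/8) + (3/8)·log₂(3/8)]
  = 0.4238 + 0.5306
  = 0.9544 bits
H(X,Y) = -[(3/8)·log₂(3/8) + (1/4)·log₂(1/4) + (1/4)·log₂(1/4) + (1/8)·log₂(1/8)]
  = 0.5306 + 0.5000 + 0.5000 + 0.3750
  = 1.9056 bits

I(X;Y) = H(X) + H(Y) - H(X,Y)
  = 0.9544 + 0.9544 - 1.9056
  = 0.0032 bits

min(H(X), H(Y)) = min(0.9544, 0.9544) = 0.9544 bits
Normalized MI = 0.0032 / 0.9544 = 0.0034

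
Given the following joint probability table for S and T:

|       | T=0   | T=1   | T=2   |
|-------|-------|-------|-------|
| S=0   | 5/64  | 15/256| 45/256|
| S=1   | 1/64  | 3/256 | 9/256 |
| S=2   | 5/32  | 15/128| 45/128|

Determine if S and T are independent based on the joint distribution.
Marginal P(S) (row sums):
  P(S=0) = 5/64 + 15/256 + 45/256 = 5/16
  P(S=1) = 1/64 + 3/256 + 9/256 = 1/16
  P(S=2) = 5/32 + 15/128 + 45/128 = 5/8
Marginal P(T) (column sums):
  P(T=0) = 5/64 + 1/64 + 5/32 = 1/4
  P(T=1) = 15/256 + 3/256 + 15/128 = 3/16
  P(T=2) = 45/256 + 9/256 + 45/128 = 9/16

S and T are independent iff P(S=i,T=j) = P(S=i)·P(T=j) for every cell.
  P(S=0)·P(T=0) = 5/16 × 1/4 = 5/64 = P(S=0,T=0) ✓
  P(S=0)·P(T=1) = 5/16 × 3/16 = 15/256 = P(S=0,T=1) ✓
  P(S=0)·P(T=2) = 5/16 × 9/16 = 45/256 = P(S=0,T=2) ✓
  P(S=1)·P(T=0) = 1/16 × 1/4 = 1/64 = P(S=1,T=0) ✓
  P(S=1)·P(T=1) = 1/16 × 3/16 = 3/256 = P(S=1,T=1) ✓
  P(S=1)·P(T=2) = 1/16 × 9/16 = 9/256 = P(S=1,T=2) ✓
  P(S=2)·P(T=0) = 5/8 × 1/4 = 5/32 = P(S=2,T=0) ✓
  P(S=2)·P(T=1) = 5/8 × 3/16 = 15/128 = P(S=2,T=1) ✓
  P(S=2)·P(T=2) = 5/8 × 9/16 = 45/128 = P(S=2,T=2) ✓

Yes, S and T are independent: every cell factors, so I(S;T) = 0 bits.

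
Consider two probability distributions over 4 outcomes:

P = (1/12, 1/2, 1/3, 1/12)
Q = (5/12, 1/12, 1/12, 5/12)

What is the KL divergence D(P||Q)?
D(P||Q) = Σ P(i) log₂(P(i)/Q(i))
  i=0: (1/12) × log₂((1/12)/(5/12)) = (1/12) × log₂(1/5) = -0.1935
  i=1: (1/2) × log₂((1/2)/(1/12)) = (1/2) × log₂(6) = 1.2925
  i=2: (1/3) × log₂((1/3)/(1/12)) = (1/3) × log₂(4) = 0.6667
  i=3: (1/12) × log₂((1/12)/(5/12)) = (1/12) × log₂(1/5) = -0.1935
D(P||Q) = -0.1935 + 1.2925 + 0.6667 - 0.1935
  = 1.5722 bits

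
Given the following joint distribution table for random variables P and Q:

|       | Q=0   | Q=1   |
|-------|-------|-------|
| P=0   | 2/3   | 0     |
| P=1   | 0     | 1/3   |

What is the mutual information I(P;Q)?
Marginal P(P) (row sums):
  P(P=0) = 2/3 + 0 = 2/3
  P(P=1) = 0 + 1/3 = 1/3
Marginal P(Q) (column sums):
  P(Q=0) = 2/3 + 0 = 2/3
  P(Q=1) = 0 + 1/3 = 1/3

H(P) = -[(2/3)·log₂(2/3) + (1/3)·log₂(1/3)]
  = 0.3900 + 0.5283
  = 0.9183 bits
H(Q) = -[(2/3)·log₂(2/3) + (1/3)·log₂(1/3)]
  = 0.3900 + 0.5283
  = 0.9183 bits
H(P,Q) = -[(2/3)·log₂(2/3) + (1/3)·log₂(1/3)]
  = 0.3900 + 0.5283
  = 0.9183 bits

I(P;Q) = H(P) + H(Q) - H(P,Q)
  = 0.9183 + 0.9183 - 0.9183
  = 0.9183 bits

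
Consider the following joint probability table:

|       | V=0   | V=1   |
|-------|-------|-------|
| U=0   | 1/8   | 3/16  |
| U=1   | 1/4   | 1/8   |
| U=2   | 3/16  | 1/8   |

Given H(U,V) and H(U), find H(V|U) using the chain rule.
From the chain rule: H(U,V) = H(U) + H(V|U)
Therefore: H(V|U) = H(U,V) - H(U)

H(U,V) = -[(1/8)·log₂(1/8) + (3/16)·log₂(3/16) + (1/4)·log₂(1/4) + (1/8)·log₂(1/8) + (3/16)·log₂(3/16) + (1/8)·log₂(1/8)]
  = 0.3750 + 0.4528 + 0.5000 + 0.3750 + 0.4528 + 0.3750
  = 2.5306 bits
Marginal P(U) (row sums):
  P(U=0) = 1/8 + 3/16 = 5/16
  P(U=1) = 1/4 + 1/8 = 3/8
  P(U=2) = 3/16 + 1/8 = 5/16
H(U) = -[(5/16)·log₂(5/16) + (3/8)·log₂(3/8) + (5/16)·log₂(5/16)]
  = 0.5244 + 0.5306 + 0.5244
  = 1.5794 bits

H(V|U) = 2.5306 - 1.5794 = 0.9512 bits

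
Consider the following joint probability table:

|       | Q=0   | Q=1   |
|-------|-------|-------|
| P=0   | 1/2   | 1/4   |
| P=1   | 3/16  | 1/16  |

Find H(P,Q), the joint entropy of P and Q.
H(P,Q) = -Σ P(P,Q) log₂ P(P,Q), summed over the non-zero cells:
H(P,Q) = -[(1/2)·log₂(1/2) + (1/4)·log₂(1/4) + (3/16)·log₂(3/16) + (1/16)·log₂(1/16)]
  = 0.5000 + 0.5000 + 0.4528 + 0.2500
  = 1.7028 bits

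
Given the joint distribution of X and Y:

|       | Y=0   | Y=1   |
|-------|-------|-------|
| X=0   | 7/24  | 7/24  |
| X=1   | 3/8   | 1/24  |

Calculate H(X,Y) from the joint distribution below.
H(X,Y) = -Σ P(X,Y) log₂ P(X,Y), summed over the non-zero cells:
H(X,Y) = -[(7/24)·log₂(7/24) + (7/24)·log₂(7/24) + (3/8)·log₂(3/8) + (1/24)·log₂(1/24)]
  = 0.5185 + 0.5185 + 0.5306 + 0.1910
  = 1.7586 bits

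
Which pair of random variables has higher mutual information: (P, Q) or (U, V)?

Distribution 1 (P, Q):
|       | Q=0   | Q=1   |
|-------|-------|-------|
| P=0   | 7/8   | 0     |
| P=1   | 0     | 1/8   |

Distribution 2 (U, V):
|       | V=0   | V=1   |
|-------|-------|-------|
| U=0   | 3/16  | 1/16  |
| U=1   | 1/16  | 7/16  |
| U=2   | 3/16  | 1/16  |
Distribution 1 (P, Q):
Marginal P(P) (row sums):
  P(P=0) = 7/8 + 0 = 7/8
  P(P=1) = 0 + 1/8 = 1/8
Marginal P(Q) (column sums):
  P(Q=0) = 7/8 + 0 = 7/8
  P(Q=1) = 0 + 1/8 = 1/8

H(P) = -[(7/8)·log₂(7/8) + (1/8)·log₂(1/8)]
  = 0.1686 + 0.3750
  = 0.5436 bits
H(Q) = -[(7/8)·log₂(7/8) + (1/8)·log₂(1/8)]
  = 0.1686 + 0.3750
  = 0.5436 bits
H(P,Q) = -[(7/8)·log₂(7/8) + (1/8)·log₂(1/8)]
  = 0.1686 + 0.3750
  = 0.5436 bits

I(P;Q) = H(P) + H(Q) - H(P,Q)
  = 0.5436 + 0.5436 - 0.5436
  = 0.5436 bits

Distribution 2 (U, V):
Marginal P(U) (row sums):
  P(U=0) = 3/16 + 1/16 = 1/4
  P(U=1) = 1/16 + 7/16 = 1/2
  P(U=2) = 3/16 + 1/16 = 1/4
Marginal P(V) (column sums):
  P(V=0) = 3/16 + 1/16 + 3/16 = 7/16
  P(V=1) = 1/16 + 7/16 + 1/16 = 9/16

H(U) = -[(1/4)·log₂(1/4) + (1/2)·log₂(1/2) + (1/4)·log₂(1/4)]
  = 0.5000 + 0.5000 + 0.5000
  = 1.5000 bits
H(V) = -[(7/16)·log₂(7/16) + (9/16)·log₂(9/16)]
  = 0.5218 + 0.4669
  = 0.9887 bits
H(U,V) = -[(3/16)·log₂(3/16) + (1/16)·log₂(1/16) + (1/16)·log₂(1/16) + (7/16)·log₂(7/16) + (3/16)·log₂(3/16) + (1/16)·log₂(1/16)]
  = 0.4528 + 0.2500 + 0.2500 + 0.5218 + 0.4528 + 0.2500
  = 2.1774 bits

I(U;V) = H(U) + H(V) - H(U,V)
  = 1.5000 + 0.9887 - 2.1774
  = 0.3113 bits

I(P;Q) = 0.5436 bits > I(U;V) = 0.3113 bits, so (P, Q) has the higher mutual information (stronger dependence).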